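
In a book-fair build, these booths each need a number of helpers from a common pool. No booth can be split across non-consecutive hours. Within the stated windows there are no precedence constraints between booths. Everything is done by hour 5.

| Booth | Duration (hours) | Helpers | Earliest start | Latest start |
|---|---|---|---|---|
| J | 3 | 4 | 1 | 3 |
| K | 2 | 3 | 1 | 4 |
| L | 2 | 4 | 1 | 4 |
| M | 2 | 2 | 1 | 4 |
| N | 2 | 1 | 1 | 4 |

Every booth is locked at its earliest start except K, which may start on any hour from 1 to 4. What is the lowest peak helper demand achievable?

K@1: h1:14  h2:14  h3:4  h4:0  h5:0 → peak 14
K@2: h1:11  h2:14  h3:7  h4:0  h5:0 → peak 14
K@3: h1:11  h2:11  h3:7  h4:3  h5:0 → peak 11
K@4: h1:11  h2:11  h3:4  h4:3  h5:3 → peak 11
Best is K@3, peak 11.

11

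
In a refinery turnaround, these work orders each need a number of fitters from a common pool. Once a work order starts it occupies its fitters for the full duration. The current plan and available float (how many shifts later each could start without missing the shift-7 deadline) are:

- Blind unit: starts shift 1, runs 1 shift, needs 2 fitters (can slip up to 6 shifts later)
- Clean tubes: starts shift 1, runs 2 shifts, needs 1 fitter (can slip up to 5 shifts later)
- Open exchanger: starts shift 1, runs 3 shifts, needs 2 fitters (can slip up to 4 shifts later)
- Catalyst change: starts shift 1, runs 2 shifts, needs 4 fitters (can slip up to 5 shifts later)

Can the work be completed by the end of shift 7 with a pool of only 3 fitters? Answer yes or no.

The minimum achievable peak is 4; 3 < 4, so no feasible schedule stays within the cap.

no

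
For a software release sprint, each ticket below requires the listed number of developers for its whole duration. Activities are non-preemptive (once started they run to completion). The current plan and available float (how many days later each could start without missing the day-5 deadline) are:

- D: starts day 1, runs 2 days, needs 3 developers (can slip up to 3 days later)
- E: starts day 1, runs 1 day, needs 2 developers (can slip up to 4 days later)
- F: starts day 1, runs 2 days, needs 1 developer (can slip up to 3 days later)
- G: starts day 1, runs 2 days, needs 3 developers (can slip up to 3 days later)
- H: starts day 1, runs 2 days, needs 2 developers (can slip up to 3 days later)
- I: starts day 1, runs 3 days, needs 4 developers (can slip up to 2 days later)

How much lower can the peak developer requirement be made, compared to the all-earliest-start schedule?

8

Early-start peak: d1:15  d2:13  d3:4  d4:0  d5:0 ⇒ 15.
Leveled (D@1, E@1, F@1, G@2, H@4, I@3): d1:6  d2:7  d3:7  d4:6  d5:6 ⇒ 7.
Reduction 15 − 7 = 8.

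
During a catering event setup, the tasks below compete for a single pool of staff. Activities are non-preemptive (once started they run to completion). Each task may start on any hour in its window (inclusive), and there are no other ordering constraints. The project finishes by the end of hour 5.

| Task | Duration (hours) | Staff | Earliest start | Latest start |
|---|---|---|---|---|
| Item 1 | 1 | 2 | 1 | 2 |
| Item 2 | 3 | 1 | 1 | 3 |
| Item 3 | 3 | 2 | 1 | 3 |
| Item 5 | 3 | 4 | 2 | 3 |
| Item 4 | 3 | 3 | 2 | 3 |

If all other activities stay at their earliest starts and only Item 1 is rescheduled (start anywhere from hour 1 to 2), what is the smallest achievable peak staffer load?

10

Item 1@1: h1:5  h2:10  h3:10  h4:7  h5:0 → peak 10
Item 1@2: h1:3  h2:12  h3:10  h4:7  h5:0 → peak 12
Best is Item 1@1, peak 10.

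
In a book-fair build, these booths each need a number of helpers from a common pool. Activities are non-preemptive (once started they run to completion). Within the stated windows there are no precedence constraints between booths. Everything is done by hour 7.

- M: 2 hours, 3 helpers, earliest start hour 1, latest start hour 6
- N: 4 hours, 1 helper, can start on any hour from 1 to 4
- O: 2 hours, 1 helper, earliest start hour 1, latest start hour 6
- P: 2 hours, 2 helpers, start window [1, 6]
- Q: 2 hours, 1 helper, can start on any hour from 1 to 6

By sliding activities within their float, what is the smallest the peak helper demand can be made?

Early-start (M@1, N@1, O@1, P@1, Q@1) gives peak 8: h1:8  h2:8  h3:1  h4:1  h5:0  h6:0  h7:0.
Shift N→3, O→3, P→5, Q→3.
Schedule M@1, N@3, O@3, P@5, Q@3: h1:3  h2:3  h3:3  h4:3  h5:3  h6:3  h7:0 — peak 3.
Total helper-hours = 18 over 7 hours ⇒ peak ≥ ⌈18/7⌉ = 3, so 3 is optimal.

3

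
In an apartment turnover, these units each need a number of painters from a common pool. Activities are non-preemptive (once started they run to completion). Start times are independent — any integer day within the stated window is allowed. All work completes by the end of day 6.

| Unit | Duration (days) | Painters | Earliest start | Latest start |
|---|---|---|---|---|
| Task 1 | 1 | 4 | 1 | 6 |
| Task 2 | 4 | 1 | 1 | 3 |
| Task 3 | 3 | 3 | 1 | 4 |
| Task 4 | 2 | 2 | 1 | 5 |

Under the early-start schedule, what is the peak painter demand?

Early-start schedule: Task 1@1, Task 2@1, Task 3@1, Task 4@1.
Load per day: day 1: 10, day 2: 6, day 3: 4, day 4: 1, day 5: 0, day 6: 0.
Peak is 10.

10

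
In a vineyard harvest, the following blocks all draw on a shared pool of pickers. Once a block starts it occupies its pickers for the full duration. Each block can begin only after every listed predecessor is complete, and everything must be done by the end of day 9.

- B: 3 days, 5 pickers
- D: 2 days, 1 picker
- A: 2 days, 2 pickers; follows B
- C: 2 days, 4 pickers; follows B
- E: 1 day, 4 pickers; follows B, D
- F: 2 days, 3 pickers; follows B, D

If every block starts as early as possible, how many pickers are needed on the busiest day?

13

Early-start schedule: B@1, D@1, A@4, C@4, E@4, F@4.
Load per day: day 1: 6, day 2: 6, day 3: 5, day 4: 13, day 5: 9, day 6: 0, day 7: 0, day 8: 0, day 9: 0.
Peak is 13.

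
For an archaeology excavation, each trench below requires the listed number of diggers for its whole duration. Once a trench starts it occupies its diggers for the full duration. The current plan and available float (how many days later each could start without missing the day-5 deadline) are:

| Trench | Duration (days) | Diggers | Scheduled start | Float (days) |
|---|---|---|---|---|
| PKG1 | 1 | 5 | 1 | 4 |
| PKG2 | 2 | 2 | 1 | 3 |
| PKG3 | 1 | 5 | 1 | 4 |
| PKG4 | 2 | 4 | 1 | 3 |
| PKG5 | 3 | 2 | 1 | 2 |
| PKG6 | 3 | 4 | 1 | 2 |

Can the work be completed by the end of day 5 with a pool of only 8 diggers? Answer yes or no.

no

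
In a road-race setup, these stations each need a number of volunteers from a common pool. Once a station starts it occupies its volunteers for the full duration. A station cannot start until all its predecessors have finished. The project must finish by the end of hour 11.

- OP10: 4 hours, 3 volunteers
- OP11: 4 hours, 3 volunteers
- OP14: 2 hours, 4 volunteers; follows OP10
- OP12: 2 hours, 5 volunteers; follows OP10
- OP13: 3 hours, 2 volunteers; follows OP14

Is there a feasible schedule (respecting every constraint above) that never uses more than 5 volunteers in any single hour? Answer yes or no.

no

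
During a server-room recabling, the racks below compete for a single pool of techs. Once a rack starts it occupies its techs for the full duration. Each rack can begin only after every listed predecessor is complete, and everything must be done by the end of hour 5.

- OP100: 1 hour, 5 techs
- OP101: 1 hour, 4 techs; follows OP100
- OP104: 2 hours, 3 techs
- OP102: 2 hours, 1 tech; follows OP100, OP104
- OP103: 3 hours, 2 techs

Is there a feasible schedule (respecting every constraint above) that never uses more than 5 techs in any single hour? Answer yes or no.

yes

Schedule OP100@1, OP101@5, OP104@2, OP102@4, OP103@2: h1:5  h2:5  h3:5  h4:3  h5:5 — peak 5 ≤ 5.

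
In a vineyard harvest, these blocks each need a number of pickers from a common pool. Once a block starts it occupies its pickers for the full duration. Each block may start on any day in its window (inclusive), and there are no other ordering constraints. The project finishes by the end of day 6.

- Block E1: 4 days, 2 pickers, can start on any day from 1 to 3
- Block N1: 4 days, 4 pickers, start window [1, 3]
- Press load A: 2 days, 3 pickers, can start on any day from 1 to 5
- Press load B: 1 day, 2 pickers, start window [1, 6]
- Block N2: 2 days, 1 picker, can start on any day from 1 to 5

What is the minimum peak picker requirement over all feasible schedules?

6

Early-start (Block E1@1, Block N1@1, Press load A@1, Press load B@1, Block N2@1) gives peak 12: d1:12  d2:10  d3:6  d4:6  d5:0  d6:0.
Shift Press load A→5, Press load B→5, Block N2→5.
Schedule Block E1@1, Block N1@1, Press load A@5, Press load B@5, Block N2@5: d1:6  d2:6  d3:6  d4:6  d5:6  d6:4 — peak 6.
Total picker-days = 34 over 6 days ⇒ peak ≥ ⌈34/6⌉ = 6, so 6 is optimal.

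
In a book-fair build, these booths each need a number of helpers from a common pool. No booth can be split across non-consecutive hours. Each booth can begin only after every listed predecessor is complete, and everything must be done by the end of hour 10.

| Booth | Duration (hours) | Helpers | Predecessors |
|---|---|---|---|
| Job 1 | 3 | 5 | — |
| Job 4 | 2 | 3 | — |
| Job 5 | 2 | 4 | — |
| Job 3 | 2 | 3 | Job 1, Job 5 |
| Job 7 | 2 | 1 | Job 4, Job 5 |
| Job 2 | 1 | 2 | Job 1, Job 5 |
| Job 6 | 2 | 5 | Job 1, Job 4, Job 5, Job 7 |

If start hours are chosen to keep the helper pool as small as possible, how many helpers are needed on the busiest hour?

7

Early-start (Job 1@1, Job 4@1, Job 5@1, Job 3@4, Job 7@3, Job 2@4, Job 6@5) gives peak 12: h1:12  h2:12  h3:6  h4:6  h5:8  h6:5  h7:0  h8:0  h9:0  h10:0.
Shift Job 4→4, Job 5→4, Job 3→6, Job 7→6, Job 2→6, Job 6→8.
Schedule Job 1@1, Job 4@4, Job 5@4, Job 3@6, Job 7@6, Job 2@6, Job 6@8: h1:5  h2:5  h3:5  h4:7  h5:7  h6:6  h7:4  h8:5  h9:5  h10:0 — peak 7.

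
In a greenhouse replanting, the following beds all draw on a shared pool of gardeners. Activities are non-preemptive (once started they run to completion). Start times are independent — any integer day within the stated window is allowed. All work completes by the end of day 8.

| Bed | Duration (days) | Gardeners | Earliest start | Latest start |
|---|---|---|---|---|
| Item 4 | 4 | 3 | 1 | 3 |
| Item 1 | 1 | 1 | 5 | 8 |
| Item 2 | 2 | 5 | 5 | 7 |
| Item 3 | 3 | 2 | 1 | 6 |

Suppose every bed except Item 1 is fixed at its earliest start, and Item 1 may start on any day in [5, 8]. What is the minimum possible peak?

5

Item 1@5: d1:5  d2:5  d3:5  d4:3  d5:6  d6:5  d7:0  d8:0 → peak 6
Item 1@6: d1:5  d2:5  d3:5  d4:3  d5:5  d6:6  d7:0  d8:0 → peak 6
Item 1@7: d1:5  d2:5  d3:5  d4:3  d5:5  d6:5  d7:1  d8:0 → peak 5
Item 1@8: d1:5  d2:5  d3:5  d4:3  d5:5  d6:5  d7:0  d8:1 → peak 5
Best is Item 1@7, peak 5.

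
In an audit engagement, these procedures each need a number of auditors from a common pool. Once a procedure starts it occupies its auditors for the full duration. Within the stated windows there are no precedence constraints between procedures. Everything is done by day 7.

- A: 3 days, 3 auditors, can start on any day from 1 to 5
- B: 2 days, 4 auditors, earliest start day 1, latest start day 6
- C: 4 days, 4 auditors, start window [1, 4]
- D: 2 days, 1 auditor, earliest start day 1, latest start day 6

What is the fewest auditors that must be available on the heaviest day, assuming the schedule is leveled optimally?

Early-start (A@1, B@1, C@1, D@1) gives peak 12: d1:12  d2:12  d3:7  d4:4  d5:0  d6:0  d7:0.
Shift C→3, D→4.
Schedule A@1, B@1, C@3, D@4: d1:7  d2:7  d3:7  d4:5  d5:5  d6:4  d7:0 — peak 7.

7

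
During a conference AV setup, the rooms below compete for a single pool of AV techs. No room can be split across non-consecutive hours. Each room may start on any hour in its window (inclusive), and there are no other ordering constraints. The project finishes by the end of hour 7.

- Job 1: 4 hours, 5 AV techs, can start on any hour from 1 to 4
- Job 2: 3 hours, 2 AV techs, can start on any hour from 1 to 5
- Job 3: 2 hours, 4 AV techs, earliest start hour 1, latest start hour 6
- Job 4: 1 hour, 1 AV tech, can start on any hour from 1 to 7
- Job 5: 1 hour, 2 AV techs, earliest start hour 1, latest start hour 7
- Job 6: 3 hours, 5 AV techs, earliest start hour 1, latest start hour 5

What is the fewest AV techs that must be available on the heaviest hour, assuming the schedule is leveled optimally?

Early-start (Job 1@1, Job 2@1, Job 3@1, Job 4@1, Job 5@1, Job 6@1) gives peak 19: h1:19  h2:16  h3:12  h4:5  h5:0  h6:0  h7:0.
Shift Job 3→4, Job 5→2, Job 6→5.
Schedule Job 1@1, Job 2@1, Job 3@4, Job 4@1, Job 5@2, Job 6@5: h1:8  h2:9  h3:7  h4:9  h5:9  h6:5  h7:5 — peak 9.

9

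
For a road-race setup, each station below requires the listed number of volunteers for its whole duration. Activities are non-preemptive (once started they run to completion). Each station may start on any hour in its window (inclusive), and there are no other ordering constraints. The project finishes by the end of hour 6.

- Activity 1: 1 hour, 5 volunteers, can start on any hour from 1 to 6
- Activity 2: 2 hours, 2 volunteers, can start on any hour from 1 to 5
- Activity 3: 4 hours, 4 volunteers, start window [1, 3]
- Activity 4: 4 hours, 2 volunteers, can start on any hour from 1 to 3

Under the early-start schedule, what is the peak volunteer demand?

Early-start schedule: Activity 1@1, Activity 2@1, Activity 3@1, Activity 4@1.
Load per hour: hour 1: 13, hour 2: 8, hour 3: 6, hour 4: 6, hour 5: 0, hour 6: 0.
Peak is 13.

13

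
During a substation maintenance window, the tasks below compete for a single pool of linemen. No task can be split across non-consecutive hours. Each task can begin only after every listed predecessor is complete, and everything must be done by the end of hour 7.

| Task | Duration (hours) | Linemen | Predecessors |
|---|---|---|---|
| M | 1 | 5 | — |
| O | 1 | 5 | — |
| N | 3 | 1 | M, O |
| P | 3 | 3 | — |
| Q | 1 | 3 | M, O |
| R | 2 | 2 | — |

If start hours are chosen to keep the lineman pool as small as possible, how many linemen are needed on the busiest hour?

Early-start (M@1, O@1, N@2, P@1, Q@2, R@1) gives peak 15: h1:15  h2:9  h3:4  h4:1  h5:0  h6:0  h7:0.
Shift O→2, N→3, P→3, Q→6, R→6.
Schedule M@1, O@2, N@3, P@3, Q@6, R@6: h1:5  h2:5  h3:4  h4:4  h5:4  h6:5  h7:2 — peak 5.
Total lineman-hours = 29 over 7 hours ⇒ peak ≥ ⌈29/7⌉ = 5, so 5 is optimal.

5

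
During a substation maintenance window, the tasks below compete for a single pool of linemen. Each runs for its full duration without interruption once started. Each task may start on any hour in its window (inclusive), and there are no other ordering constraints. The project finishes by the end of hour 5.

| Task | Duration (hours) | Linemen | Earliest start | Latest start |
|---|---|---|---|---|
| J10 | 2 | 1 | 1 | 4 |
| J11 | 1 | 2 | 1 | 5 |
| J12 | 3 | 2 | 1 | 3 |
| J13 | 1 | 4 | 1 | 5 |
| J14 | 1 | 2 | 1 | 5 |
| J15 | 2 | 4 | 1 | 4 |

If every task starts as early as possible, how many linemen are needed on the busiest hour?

Early-start schedule: J10@1, J11@1, J12@1, J13@1, J14@1, J15@1.
Load per hour: hour 1: 15, hour 2: 7, hour 3: 2, hour 4: 0, hour 5: 0.
Peak is 15.

15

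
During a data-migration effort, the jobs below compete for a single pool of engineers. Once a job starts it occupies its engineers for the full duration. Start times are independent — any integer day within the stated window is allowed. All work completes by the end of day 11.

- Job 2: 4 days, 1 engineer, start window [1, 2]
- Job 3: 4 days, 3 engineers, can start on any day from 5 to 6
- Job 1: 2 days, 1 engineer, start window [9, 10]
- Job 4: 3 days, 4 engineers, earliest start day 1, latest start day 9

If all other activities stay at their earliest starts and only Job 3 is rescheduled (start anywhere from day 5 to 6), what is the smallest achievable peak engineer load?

5

Job 3@5: d1:5  d2:5  d3:5  d4:1  d5:3  d6:3  d7:3  d8:3  d9:1  d10:1  d11:0 → peak 5
Job 3@6: d1:5  d2:5  d3:5  d4:1  d5:0  d6:3  d7:3  d8:3  d9:4  d10:1  d11:0 → peak 5
Best is Job 3@5, peak 5.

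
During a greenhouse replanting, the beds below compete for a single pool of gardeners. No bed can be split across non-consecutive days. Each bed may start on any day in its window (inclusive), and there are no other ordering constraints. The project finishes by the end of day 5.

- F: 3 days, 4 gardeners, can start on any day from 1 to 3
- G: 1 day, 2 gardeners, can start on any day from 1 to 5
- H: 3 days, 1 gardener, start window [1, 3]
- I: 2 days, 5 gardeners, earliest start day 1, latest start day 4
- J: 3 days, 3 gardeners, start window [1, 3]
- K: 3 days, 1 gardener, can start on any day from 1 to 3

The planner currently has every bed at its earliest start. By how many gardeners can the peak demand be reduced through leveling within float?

Early-start peak: d1:16  d2:14  d3:9  d4:0  d5:0 ⇒ 16.
Leveled (F@1, G@1, H@1, I@4, J@2, K@1): d1:8  d2:9  d3:9  d4:8  d5:5 ⇒ 9.
Reduction 16 − 9 = 7.

7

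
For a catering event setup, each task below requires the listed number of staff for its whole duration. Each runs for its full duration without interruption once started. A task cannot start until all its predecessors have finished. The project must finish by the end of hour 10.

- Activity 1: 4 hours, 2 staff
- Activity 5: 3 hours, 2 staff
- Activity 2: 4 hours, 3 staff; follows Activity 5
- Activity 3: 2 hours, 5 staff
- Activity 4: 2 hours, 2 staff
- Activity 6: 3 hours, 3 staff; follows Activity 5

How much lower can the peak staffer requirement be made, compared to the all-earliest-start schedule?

5

Early-start peak: h1:11  h2:11  h3:4  h4:8  h5:6  h6:6  h7:3  h8:0  h9:0  h10:0 ⇒ 11.
Leveled (Activity 1@1, Activity 5@1, Activity 2@4, Activity 3@8, Activity 4@1, Activity 6@5): h1:6  h2:6  h3:4  h4:5  h5:6  h6:6  h7:6  h8:5  h9:5  h10:0 ⇒ 6.
Reduction 11 − 6 = 5.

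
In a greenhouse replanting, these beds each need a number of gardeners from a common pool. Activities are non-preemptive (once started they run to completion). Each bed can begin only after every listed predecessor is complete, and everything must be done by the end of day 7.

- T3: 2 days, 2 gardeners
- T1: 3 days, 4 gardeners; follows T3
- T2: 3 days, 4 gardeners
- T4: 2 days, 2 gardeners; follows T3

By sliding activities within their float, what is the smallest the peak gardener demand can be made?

Early-start (T3@1, T1@3, T2@1, T4@3) gives peak 10: d1:6  d2:6  d3:10  d4:6  d5:4  d6:0  d7:0.
Shift T1→4.
Schedule T3@1, T1@4, T2@1, T4@3: d1:6  d2:6  d3:6  d4:6  d5:4  d6:4  d7:0 — peak 6.

6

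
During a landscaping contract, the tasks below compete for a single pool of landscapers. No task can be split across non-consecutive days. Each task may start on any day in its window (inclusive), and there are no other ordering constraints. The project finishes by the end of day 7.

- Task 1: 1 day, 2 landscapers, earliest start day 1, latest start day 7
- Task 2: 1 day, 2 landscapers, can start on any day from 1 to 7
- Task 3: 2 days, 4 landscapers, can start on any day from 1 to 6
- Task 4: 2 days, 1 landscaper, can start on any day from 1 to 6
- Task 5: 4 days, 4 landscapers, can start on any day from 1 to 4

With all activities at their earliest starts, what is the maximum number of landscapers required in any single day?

Early-start schedule: Task 1@1, Task 2@1, Task 3@1, Task 4@1, Task 5@1.
Load per day: day 1: 13, day 2: 9, day 3: 4, day 4: 4, day 5: 0, day 6: 0, day 7: 0.
Peak is 13.

13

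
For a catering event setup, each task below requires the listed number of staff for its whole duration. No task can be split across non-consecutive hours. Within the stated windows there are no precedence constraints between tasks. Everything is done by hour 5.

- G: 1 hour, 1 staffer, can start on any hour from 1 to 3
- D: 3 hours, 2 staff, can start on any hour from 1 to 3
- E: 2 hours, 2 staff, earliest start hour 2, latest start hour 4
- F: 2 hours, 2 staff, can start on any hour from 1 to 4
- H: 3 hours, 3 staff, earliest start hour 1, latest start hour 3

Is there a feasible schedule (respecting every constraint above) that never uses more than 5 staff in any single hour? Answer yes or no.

Schedule G@1, D@1, E@4, F@1, H@3: h1:5  h2:4  h3:5  h4:5  h5:5 — peak 5 ≤ 5.

yes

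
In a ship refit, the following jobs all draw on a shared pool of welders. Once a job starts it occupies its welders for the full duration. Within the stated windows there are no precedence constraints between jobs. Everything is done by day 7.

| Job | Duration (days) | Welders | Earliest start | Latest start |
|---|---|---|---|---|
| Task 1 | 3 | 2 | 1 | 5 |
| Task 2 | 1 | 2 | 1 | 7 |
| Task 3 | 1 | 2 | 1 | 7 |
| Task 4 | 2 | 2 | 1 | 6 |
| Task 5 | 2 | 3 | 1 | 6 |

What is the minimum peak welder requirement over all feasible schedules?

4

Early-start (Task 1@1, Task 2@1, Task 3@1, Task 4@1, Task 5@1) gives peak 11: d1:11  d2:7  d3:2  d4:0  d5:0  d6:0  d7:0.
Shift Task 3→2, Task 4→3, Task 5→5.
Schedule Task 1@1, Task 2@1, Task 3@2, Task 4@3, Task 5@5: d1:4  d2:4  d3:4  d4:2  d5:3  d6:3  d7:0 — peak 4.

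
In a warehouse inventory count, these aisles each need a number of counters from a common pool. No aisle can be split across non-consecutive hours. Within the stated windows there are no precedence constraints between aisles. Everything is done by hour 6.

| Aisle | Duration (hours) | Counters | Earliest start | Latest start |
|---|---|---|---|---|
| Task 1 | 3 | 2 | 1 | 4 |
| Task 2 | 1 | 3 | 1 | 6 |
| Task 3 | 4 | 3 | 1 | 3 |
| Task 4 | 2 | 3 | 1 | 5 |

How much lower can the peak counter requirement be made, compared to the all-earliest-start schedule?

Early-start peak: h1:11  h2:8  h3:5  h4:3  h5:0  h6:0 ⇒ 11.
Leveled (Task 1@1, Task 2@1, Task 3@2, Task 4@4): h1:5  h2:5  h3:5  h4:6  h5:6  h6:0 ⇒ 6.
Reduction 11 − 6 = 5.

5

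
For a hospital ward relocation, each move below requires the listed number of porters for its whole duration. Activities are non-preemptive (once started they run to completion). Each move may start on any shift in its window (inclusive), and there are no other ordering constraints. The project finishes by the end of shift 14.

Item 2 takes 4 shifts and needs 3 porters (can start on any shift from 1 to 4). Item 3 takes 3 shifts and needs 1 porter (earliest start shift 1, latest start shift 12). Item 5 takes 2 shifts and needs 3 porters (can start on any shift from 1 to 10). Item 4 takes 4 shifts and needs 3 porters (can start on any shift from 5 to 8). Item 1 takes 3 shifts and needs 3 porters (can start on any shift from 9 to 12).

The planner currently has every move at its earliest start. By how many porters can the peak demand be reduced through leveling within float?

Early-start peak: s1:7  s2:7  s3:4  s4:3  s5:3  s6:3  s7:3  s8:3  s9:3  s10:3  s11:3  s12:0  s13:0  s14:0 ⇒ 7.
Leveled (Item 2@1, Item 3@1, Item 5@5, Item 4@7, Item 1@11): s1:4  s2:4  s3:4  s4:3  s5:3  s6:3  s7:3  s8:3  s9:3  s10:3  s11:3  s12:3  s13:3  s14:0 ⇒ 4.
Reduction 7 − 4 = 3.

3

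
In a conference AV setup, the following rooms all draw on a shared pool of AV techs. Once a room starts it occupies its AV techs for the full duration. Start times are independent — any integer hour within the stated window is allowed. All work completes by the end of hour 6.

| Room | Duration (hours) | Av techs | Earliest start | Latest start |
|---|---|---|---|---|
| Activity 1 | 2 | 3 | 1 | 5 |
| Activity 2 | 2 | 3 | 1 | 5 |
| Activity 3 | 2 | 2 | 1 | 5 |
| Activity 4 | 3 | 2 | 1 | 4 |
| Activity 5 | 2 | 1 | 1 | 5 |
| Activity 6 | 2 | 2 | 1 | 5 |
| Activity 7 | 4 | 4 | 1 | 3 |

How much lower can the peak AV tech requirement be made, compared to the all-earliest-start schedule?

9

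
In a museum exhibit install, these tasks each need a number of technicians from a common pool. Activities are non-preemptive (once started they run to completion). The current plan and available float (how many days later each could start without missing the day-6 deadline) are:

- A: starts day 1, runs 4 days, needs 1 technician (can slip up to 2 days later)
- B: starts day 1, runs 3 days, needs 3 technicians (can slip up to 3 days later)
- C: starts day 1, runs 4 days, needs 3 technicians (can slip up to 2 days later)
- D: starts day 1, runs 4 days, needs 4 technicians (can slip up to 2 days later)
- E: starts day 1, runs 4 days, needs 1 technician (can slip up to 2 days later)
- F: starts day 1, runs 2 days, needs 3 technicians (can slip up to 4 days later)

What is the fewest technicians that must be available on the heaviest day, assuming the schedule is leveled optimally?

Early-start (A@1, B@1, C@1, D@1, E@1, F@1) gives peak 15: d1:15  d2:15  d3:12  d4:9  d5:0  d6:0.
Shift F→4.
Schedule A@1, B@1, C@1, D@1, E@1, F@4: d1:12  d2:12  d3:12  d4:12  d5:3  d6:0 — peak 12.

12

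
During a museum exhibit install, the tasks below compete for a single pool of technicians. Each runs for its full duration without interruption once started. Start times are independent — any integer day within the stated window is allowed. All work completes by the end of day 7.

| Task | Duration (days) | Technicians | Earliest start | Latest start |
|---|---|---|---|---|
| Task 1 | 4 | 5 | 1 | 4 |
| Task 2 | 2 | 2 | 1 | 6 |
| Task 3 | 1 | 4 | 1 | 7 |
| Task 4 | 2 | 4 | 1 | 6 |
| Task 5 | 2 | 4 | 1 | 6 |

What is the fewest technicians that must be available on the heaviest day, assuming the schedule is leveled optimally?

8

Early-start (Task 1@1, Task 2@1, Task 3@1, Task 4@1, Task 5@1) gives peak 19: d1:19  d2:15  d3:5  d4:5  d5:0  d6:0  d7:0.
Shift Task 3→5, Task 4→5, Task 5→6.
Schedule Task 1@1, Task 2@1, Task 3@5, Task 4@5, Task 5@6: d1:7  d2:7  d3:5  d4:5  d5:8  d6:8  d7:4 — peak 8.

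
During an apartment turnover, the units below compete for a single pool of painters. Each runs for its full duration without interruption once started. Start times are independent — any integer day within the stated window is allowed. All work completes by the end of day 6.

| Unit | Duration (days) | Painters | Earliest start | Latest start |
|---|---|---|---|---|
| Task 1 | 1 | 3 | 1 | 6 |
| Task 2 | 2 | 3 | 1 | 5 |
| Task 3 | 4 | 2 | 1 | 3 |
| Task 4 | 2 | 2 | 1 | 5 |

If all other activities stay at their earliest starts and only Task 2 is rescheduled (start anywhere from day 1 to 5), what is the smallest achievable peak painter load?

Task 2@1: d1:10  d2:7  d3:2  d4:2  d5:0  d6:0 → peak 10
Task 2@2: d1:7  d2:7  d3:5  d4:2  d5:0  d6:0 → peak 7
Task 2@3: d1:7  d2:4  d3:5  d4:5  d5:0  d6:0 → peak 7
Task 2@4: d1:7  d2:4  d3:2  d4:5  d5:3  d6:0 → peak 7
Task 2@5: d1:7  d2:4  d3:2  d4:2  d5:3  d6:3 → peak 7
Best is Task 2@2, peak 7.

7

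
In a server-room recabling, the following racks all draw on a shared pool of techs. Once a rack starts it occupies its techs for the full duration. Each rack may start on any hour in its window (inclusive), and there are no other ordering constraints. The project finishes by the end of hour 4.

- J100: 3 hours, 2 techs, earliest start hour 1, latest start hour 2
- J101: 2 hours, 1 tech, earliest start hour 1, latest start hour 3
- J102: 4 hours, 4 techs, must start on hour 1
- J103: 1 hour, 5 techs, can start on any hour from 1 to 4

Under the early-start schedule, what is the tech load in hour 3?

6

At early start, hour 3 has: J100, J102.
Demand: 2 + 4 = 6.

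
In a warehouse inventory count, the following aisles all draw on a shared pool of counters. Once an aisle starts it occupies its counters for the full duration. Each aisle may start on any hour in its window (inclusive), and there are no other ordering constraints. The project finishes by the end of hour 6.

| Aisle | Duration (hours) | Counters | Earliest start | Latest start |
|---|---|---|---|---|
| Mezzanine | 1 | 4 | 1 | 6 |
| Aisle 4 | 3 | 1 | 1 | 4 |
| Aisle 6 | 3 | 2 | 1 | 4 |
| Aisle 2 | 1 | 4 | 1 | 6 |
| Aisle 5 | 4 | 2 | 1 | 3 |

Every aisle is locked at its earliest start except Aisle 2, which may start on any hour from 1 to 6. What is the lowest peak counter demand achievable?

9

Aisle 2@1: h1:13  h2:5  h3:5  h4:2  h5:0  h6:0 → peak 13
Aisle 2@2: h1:9  h2:9  h3:5  h4:2  h5:0  h6:0 → peak 9
Aisle 2@3: h1:9  h2:5  h3:9  h4:2  h5:0  h6:0 → peak 9
Aisle 2@4: h1:9  h2:5  h3:5  h4:6  h5:0  h6:0 → peak 9
Aisle 2@5: h1:9  h2:5  h3:5  h4:2  h5:4  h6:0 → peak 9
Aisle 2@6: h1:9  h2:5  h3:5  h4:2  h5:0  h6:4 → peak 9
Best is Aisle 2@2, peak 9.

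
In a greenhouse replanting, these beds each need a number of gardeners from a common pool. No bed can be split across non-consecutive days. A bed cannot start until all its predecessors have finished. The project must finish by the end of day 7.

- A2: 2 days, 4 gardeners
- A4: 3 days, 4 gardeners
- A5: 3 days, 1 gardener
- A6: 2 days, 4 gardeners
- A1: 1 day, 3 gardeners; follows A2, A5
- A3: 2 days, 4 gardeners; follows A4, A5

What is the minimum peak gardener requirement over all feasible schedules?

Early-start (A2@1, A4@1, A5@1, A6@1, A1@4, A3@4) gives peak 13: d1:13  d2:13  d3:5  d4:7  d5:4  d6:0  d7:0.
Shift A5→3, A6→4, A1→6, A3→6.
Schedule A2@1, A4@1, A5@3, A6@4, A1@6, A3@6: d1:8  d2:8  d3:5  d4:5  d5:5  d6:7  d7:4 — peak 8.

8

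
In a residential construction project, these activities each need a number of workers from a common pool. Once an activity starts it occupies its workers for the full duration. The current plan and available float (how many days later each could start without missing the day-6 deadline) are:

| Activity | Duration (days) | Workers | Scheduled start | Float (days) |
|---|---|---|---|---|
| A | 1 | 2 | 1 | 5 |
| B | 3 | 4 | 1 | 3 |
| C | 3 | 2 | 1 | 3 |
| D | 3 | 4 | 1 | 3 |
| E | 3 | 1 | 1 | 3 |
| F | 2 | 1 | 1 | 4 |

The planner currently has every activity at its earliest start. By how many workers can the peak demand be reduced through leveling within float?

7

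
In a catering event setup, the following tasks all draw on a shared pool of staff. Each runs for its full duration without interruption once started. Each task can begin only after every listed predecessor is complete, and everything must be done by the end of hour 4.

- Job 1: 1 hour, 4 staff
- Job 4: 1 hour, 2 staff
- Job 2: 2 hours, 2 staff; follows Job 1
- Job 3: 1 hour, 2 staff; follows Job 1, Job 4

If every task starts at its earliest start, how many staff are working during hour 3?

At early start, hour 3 has: Job 2.
Demand: 2 = 2.

2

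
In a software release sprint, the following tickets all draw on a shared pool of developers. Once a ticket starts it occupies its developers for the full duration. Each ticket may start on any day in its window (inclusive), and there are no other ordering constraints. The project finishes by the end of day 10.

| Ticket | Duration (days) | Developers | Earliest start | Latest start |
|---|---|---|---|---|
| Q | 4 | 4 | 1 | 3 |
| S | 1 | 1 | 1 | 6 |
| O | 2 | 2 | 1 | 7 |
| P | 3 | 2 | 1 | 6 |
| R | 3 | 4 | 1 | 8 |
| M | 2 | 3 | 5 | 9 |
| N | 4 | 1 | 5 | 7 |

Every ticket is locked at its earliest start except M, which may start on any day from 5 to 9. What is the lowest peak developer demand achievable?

M@5: d1:13  d2:12  d3:10  d4:4  d5:4  d6:4  d7:1  d8:1  d9:0  d10:0 → peak 13
M@6: d1:13  d2:12  d3:10  d4:4  d5:1  d6:4  d7:4  d8:1  d9:0  d10:0 → peak 13
M@7: d1:13  d2:12  d3:10  d4:4  d5:1  d6:1  d7:4  d8:4  d9:0  d10:0 → peak 13
M@8: d1:13  d2:12  d3:10  d4:4  d5:1  d6:1  d7:1  d8:4  d9:3  d10:0 → peak 13
M@9: d1:13  d2:12  d3:10  d4:4  d5:1  d6:1  d7:1  d8:1  d9:3  d10:3 → peak 13
Best is M@5, peak 13.

13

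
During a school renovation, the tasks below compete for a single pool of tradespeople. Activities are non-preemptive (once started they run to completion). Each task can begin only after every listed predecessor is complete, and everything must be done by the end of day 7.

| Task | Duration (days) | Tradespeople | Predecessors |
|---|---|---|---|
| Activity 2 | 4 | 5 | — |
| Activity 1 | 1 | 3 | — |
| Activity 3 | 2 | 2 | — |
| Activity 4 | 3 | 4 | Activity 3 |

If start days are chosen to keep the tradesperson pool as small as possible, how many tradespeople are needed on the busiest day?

7

Early-start (Activity 2@1, Activity 1@1, Activity 3@1, Activity 4@3) gives peak 10: d1:10  d2:7  d3:9  d4:9  d5:4  d6:0  d7:0.
Shift Activity 1→5, Activity 4→5.
Schedule Activity 2@1, Activity 1@5, Activity 3@1, Activity 4@5: d1:7  d2:7  d3:5  d4:5  d5:7  d6:4  d7:4 — peak 7.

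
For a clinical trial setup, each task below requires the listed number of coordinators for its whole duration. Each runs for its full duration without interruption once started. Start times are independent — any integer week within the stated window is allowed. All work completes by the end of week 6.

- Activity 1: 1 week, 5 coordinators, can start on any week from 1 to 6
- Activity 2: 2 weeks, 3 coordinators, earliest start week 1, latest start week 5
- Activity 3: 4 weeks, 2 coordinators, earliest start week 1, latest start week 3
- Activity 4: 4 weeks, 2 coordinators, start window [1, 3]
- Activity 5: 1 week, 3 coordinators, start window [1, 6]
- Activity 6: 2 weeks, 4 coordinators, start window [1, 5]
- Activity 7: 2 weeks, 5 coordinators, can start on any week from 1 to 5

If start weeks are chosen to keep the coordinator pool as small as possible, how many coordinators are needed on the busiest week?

9

Early-start (Activity 1@1, Activity 2@1, Activity 3@1, Activity 4@1, Activity 5@1, Activity 6@1, Activity 7@1) gives peak 24: w1:24  w2:16  w3:4  w4:4  w5:0  w6:0.
Shift Activity 3→2, Activity 4→2, Activity 5→6, Activity 6→3, Activity 7→5.
Schedule Activity 1@1, Activity 2@1, Activity 3@2, Activity 4@2, Activity 5@6, Activity 6@3, Activity 7@5: w1:8  w2:7  w3:8  w4:8  w5:9  w6:8 — peak 9.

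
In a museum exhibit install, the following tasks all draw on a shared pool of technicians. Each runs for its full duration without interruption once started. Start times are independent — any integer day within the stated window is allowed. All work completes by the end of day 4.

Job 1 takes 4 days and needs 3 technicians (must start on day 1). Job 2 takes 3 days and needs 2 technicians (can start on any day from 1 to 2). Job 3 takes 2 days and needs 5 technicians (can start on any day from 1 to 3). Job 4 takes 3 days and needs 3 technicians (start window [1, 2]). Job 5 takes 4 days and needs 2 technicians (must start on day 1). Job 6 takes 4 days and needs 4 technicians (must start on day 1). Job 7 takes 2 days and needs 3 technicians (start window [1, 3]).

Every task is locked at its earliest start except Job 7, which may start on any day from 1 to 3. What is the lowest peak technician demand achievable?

19

Job 7@1: d1:22  d2:22  d3:14  d4:9 → peak 22
Job 7@2: d1:19  d2:22  d3:17  d4:9 → peak 22
Job 7@3: d1:19  d2:19  d3:17  d4:12 → peak 19
Best is Job 7@3, peak 19.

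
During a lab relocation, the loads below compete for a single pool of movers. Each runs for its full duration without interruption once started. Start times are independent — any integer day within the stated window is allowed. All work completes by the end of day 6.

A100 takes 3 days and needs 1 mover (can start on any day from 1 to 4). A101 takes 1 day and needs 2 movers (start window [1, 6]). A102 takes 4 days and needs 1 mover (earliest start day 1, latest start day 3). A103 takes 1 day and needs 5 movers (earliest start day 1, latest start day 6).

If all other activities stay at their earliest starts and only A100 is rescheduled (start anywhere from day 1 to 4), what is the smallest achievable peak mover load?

8

A100@1: d1:9  d2:2  d3:2  d4:1  d5:0  d6:0 → peak 9
A100@2: d1:8  d2:2  d3:2  d4:2  d5:0  d6:0 → peak 8
A100@3: d1:8  d2:1  d3:2  d4:2  d5:1  d6:0 → peak 8
A100@4: d1:8  d2:1  d3:1  d4:2  d5:1  d6:1 → peak 8
Best is A100@2, peak 8.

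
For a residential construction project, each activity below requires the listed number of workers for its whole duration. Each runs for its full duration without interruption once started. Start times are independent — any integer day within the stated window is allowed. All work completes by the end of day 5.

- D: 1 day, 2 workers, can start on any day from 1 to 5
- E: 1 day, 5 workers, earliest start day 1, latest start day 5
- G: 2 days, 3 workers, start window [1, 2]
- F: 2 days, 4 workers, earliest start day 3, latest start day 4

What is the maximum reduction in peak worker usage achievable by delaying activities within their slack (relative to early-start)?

5

Early-start peak: d1:10  d2:3  d3:4  d4:4  d5:0 ⇒ 10.
Leveled (D@1, E@3, G@1, F@4): d1:5  d2:3  d3:5  d4:4  d5:4 ⇒ 5.
Reduction 10 − 5 = 5.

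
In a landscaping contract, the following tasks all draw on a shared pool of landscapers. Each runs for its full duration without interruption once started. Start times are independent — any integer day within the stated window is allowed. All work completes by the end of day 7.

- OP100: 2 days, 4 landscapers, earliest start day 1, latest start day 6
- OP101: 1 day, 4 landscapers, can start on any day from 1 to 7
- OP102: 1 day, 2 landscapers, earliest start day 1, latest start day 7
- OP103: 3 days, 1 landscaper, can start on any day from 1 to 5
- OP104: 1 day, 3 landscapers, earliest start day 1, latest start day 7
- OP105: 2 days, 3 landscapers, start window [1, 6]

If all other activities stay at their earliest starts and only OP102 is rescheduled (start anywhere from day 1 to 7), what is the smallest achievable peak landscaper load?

15

OP102@1: d1:17  d2:8  d3:1  d4:0  d5:0  d6:0  d7:0 → peak 17
OP102@2: d1:15  d2:10  d3:1  d4:0  d5:0  d6:0  d7:0 → peak 15
OP102@3: d1:15  d2:8  d3:3  d4:0  d5:0  d6:0  d7:0 → peak 15
OP102@4: d1:15  d2:8  d3:1  d4:2  d5:0  d6:0  d7:0 → peak 15
OP102@5: d1:15  d2:8  d3:1  d4:0  d5:2  d6:0  d7:0 → peak 15
OP102@6: d1:15  d2:8  d3:1  d4:0  d5:0  d6:2  d7:0 → peak 15
OP102@7: d1:15  d2:8  d3:1  d4:0  d5:0  d6:0  d7:2 → peak 15
Best is OP102@2, peak 15.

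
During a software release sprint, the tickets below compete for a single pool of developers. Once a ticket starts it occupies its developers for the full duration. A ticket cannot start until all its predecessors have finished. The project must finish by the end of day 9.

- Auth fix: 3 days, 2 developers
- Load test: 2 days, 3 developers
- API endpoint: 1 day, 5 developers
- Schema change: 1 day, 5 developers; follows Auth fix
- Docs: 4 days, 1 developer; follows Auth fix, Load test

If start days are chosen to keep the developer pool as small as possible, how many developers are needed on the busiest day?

5

Early-start (Auth fix@1, Load test@1, API endpoint@1, Schema change@4, Docs@4) gives peak 10: d1:10  d2:5  d3:2  d4:6  d5:1  d6:1  d7:1  d8:0  d9:0.
Shift API endpoint→4, Schema change→5, Docs→6.
Schedule Auth fix@1, Load test@1, API endpoint@4, Schema change@5, Docs@6: d1:5  d2:5  d3:2  d4:5  d5:5  d6:1  d7:1  d8:1  d9:1 — peak 5.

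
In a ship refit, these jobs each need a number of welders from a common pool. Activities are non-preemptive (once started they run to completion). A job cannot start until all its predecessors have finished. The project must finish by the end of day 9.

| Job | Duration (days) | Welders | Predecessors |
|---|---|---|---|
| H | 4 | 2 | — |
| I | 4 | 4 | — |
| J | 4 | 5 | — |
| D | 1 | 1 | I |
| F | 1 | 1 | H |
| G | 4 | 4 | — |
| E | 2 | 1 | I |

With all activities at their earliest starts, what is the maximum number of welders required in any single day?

Early-start schedule: H@1, I@1, J@1, D@5, F@5, G@1, E@5.
Load per day: day 1: 15, day 2: 15, day 3: 15, day 4: 15, day 5: 3, day 6: 1, day 7: 0, day 8: 0, day 9: 0.
Peak is 15.

15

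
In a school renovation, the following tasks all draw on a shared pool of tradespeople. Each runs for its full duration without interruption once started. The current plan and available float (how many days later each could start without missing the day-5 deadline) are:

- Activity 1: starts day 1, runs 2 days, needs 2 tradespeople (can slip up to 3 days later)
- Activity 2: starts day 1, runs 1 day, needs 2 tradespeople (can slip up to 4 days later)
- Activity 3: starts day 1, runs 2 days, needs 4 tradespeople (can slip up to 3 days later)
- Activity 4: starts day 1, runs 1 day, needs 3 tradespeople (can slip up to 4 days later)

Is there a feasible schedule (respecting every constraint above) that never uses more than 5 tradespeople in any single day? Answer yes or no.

yes

Schedule Activity 1@1, Activity 2@1, Activity 3@3, Activity 4@5: d1:4  d2:2  d3:4  d4:4  d5:3 — peak 4 ≤ 5.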